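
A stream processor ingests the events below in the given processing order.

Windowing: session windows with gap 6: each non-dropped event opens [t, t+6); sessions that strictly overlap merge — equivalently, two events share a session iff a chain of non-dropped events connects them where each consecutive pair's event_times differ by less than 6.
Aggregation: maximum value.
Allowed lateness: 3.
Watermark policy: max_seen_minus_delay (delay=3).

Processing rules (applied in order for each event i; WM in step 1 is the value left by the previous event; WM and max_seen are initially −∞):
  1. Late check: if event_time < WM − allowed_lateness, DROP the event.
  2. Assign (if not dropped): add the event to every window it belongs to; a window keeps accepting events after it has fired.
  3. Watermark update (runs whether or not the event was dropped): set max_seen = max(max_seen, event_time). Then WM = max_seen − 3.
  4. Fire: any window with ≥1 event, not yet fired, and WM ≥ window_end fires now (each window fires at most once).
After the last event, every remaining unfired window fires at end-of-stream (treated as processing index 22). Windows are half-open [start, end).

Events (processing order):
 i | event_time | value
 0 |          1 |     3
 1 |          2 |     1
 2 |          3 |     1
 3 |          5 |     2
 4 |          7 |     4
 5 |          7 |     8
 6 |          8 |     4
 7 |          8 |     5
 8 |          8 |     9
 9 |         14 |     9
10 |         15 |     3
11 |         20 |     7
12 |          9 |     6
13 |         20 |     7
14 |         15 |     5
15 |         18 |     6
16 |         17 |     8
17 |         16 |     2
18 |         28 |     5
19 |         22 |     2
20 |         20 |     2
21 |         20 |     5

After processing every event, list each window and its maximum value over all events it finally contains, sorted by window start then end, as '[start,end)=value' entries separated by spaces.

[1,14)=9 [14,28)=9 [28,34)=5

i=0 t=1 v=3: → [1,7); WM=-2
i=1 t=2 v=1: → [1,8); WM=-1
i=2 t=3 v=1: → [1,9); WM=0
i=3 t=5 v=2: → [1,11); WM=2
i=4 t=7 v=4: → [1,13); WM=4
i=5 t=7 v=8: → [1,13); WM=4
i=6 t=8 v=4: → [1,14); WM=5
i=7 t=8 v=5: → [1,14); WM=5
i=8 t=8 v=9: → [1,14); WM=5
i=9 t=14 v=9: → [14,20); WM=11
i=10 t=15 v=3: → [14,21); WM=12
i=11 t=20 v=7: → [14,26); WM=17
i=12 t=9 v=6: DROP (t<17-3); WM=17
i=13 t=20 v=7: → [14,26); WM=17
i=14 t=15 v=5: → [14,26); WM=17
i=15 t=18 v=6: → [14,26); WM=17
i=16 t=17 v=8: → [14,26); WM=17
i=17 t=16 v=2: → [14,26); WM=17
i=18 t=28 v=5: → [28,34); WM=25
i=19 t=22 v=2: → [14,28); WM=25
i=20 t=20 v=2: DROP (t<25-3); WM=25
i=21 t=20 v=5: DROP (t<25-3); WM=25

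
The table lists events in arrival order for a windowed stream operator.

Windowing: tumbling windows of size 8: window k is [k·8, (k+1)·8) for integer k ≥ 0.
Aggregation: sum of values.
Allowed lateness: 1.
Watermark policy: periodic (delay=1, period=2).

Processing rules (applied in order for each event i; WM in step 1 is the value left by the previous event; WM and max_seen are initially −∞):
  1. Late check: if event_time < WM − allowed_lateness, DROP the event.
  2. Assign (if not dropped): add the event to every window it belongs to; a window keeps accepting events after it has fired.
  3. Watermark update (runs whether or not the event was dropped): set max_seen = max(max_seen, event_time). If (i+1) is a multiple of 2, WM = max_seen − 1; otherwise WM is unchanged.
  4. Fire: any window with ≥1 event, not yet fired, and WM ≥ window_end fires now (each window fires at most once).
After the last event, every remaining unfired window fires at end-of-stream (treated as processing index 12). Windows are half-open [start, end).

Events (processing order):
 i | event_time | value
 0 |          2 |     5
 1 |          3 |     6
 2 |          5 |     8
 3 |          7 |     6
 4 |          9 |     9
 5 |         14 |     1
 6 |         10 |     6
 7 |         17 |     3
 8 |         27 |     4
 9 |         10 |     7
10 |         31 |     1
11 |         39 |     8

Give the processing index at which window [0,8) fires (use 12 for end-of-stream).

i=0 t=2 v=5: → [0,8); WM=−∞
i=1 t=3 v=6: → [0,8); WM=2
i=2 t=5 v=8: → [0,8); WM=2
i=3 t=7 v=6: → [0,8); WM=6
i=4 t=9 v=9: → [8,16); WM=6
i=5 t=14 v=1: → [8,16); WM=13; [0,8) fires=25
i=6 t=10 v=6: DROP (t<13-1); WM=13
i=7 t=17 v=3: → [16,24); WM=16; [8,16) fires=10
i=8 t=27 v=4: → [24,32); WM=16
i=9 t=10 v=7: DROP (t<16-1); WM=26; [16,24) fires=3
i=10 t=31 v=1: → [24,32); WM=26
i=11 t=39 v=8: → [32,40); WM=38; [24,32) fires=5

5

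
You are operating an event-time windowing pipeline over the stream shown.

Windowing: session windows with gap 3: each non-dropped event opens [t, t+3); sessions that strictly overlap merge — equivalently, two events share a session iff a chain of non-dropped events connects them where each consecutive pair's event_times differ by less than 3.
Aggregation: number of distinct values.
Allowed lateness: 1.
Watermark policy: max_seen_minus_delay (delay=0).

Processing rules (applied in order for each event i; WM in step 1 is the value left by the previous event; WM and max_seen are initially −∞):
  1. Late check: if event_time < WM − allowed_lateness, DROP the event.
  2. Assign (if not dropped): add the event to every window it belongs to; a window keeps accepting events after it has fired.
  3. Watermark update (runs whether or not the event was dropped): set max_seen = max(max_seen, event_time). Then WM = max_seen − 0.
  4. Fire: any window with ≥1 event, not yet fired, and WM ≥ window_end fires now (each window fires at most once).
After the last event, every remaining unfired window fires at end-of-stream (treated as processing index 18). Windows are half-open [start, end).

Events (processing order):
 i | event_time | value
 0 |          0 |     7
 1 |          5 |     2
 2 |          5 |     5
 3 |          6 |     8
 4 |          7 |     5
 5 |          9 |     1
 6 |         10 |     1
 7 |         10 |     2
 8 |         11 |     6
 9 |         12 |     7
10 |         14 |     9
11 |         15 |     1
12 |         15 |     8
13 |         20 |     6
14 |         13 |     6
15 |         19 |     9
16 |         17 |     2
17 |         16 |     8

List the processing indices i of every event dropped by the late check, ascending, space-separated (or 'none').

14 16 17

i=0 t=0 v=7: → [0,3); WM=0
i=1 t=5 v=2: → [5,8); WM=5
i=2 t=5 v=5: → [5,8); WM=5
i=3 t=6 v=8: → [5,9); WM=6
i=4 t=7 v=5: → [5,10); WM=7
i=5 t=9 v=1: → [5,12); WM=9
i=6 t=10 v=1: → [5,13); WM=10
i=7 t=10 v=2: → [5,13); WM=10
i=8 t=11 v=6: → [5,14); WM=11
i=9 t=12 v=7: → [5,15); WM=12
i=10 t=14 v=9: → [5,17); WM=14
i=11 t=15 v=1: → [5,18); WM=15
i=12 t=15 v=8: → [5,18); WM=15
i=13 t=20 v=6: → [20,23); WM=20
i=14 t=13 v=6: DROP (t<20-1); WM=20
i=15 t=19 v=9: → [19,23); WM=20
i=16 t=17 v=2: DROP (t<20-1); WM=20
i=17 t=16 v=8: DROP (t<20-1); WM=20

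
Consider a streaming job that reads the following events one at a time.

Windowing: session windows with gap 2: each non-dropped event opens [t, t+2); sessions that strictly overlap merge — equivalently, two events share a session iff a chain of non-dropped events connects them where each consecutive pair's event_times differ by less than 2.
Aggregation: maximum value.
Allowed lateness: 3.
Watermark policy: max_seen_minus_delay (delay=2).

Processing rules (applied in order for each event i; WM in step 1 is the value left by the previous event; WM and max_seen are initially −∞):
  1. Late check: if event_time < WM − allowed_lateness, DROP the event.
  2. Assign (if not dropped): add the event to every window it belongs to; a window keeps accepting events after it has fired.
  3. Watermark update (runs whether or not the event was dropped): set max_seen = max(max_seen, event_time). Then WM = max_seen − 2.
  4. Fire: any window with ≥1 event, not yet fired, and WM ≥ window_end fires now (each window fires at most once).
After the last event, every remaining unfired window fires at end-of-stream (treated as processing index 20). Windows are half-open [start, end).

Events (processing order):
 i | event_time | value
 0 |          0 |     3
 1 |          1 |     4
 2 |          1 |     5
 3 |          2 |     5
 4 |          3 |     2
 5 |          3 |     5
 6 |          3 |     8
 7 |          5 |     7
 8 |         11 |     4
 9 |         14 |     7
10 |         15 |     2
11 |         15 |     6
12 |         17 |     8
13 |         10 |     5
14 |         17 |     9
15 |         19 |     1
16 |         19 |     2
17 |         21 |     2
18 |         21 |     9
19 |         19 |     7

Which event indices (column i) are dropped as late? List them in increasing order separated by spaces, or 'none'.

13

i=0 t=0 v=3: → [0,2); WM=-2
i=1 t=1 v=4: → [0,3); WM=-1
i=2 t=1 v=5: → [0,3); WM=-1
i=3 t=2 v=5: → [0,4); WM=0
i=4 t=3 v=2: → [0,5); WM=1
i=5 t=3 v=5: → [0,5); WM=1
i=6 t=3 v=8: → [0,5); WM=1
i=7 t=5 v=7: → [5,7); WM=3
i=8 t=11 v=4: → [11,13); WM=9
i=9 t=14 v=7: → [14,16); WM=12
i=10 t=15 v=2: → [14,17); WM=13
i=11 t=15 v=6: → [14,17); WM=13
i=12 t=17 v=8: → [17,19); WM=15
i=13 t=10 v=5: DROP (t<15-3); WM=15
i=14 t=17 v=9: → [17,19); WM=15
i=15 t=19 v=1: → [19,21); WM=17
i=16 t=19 v=2: → [19,21); WM=17
i=17 t=21 v=2: → [21,23); WM=19
i=18 t=21 v=9: → [21,23); WM=19
i=19 t=19 v=7: → [19,21); WM=19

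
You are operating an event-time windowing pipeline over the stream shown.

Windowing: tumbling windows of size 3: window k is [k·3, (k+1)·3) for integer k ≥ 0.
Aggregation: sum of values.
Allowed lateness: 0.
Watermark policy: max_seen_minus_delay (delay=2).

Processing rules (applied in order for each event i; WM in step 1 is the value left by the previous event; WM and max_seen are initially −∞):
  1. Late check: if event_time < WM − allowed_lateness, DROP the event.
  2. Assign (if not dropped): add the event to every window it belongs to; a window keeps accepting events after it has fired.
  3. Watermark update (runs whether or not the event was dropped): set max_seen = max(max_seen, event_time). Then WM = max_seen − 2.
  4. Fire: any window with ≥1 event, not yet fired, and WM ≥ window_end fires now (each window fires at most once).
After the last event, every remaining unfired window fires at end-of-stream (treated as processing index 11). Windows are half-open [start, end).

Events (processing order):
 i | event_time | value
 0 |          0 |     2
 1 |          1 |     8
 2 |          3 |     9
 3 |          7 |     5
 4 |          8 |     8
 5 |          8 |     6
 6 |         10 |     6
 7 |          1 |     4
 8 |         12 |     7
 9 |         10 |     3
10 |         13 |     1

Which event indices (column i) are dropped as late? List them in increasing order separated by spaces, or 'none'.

i=0 t=0 v=2: → [0,3); WM=-2
i=1 t=1 v=8: → [0,3); WM=-1
i=2 t=3 v=9: → [3,6); WM=1
i=3 t=7 v=5: → [6,9); WM=5; [0,3) fires=10
i=4 t=8 v=8: → [6,9); WM=6; [3,6) fires=9
i=5 t=8 v=6: → [6,9); WM=6
i=6 t=10 v=6: → [9,12); WM=8
i=7 t=1 v=4: DROP (t<8-0); WM=8
i=8 t=12 v=7: → [12,15); WM=10; [6,9) fires=19
i=9 t=10 v=3: → [9,12); WM=10
i=10 t=13 v=1: → [12,15); WM=11

7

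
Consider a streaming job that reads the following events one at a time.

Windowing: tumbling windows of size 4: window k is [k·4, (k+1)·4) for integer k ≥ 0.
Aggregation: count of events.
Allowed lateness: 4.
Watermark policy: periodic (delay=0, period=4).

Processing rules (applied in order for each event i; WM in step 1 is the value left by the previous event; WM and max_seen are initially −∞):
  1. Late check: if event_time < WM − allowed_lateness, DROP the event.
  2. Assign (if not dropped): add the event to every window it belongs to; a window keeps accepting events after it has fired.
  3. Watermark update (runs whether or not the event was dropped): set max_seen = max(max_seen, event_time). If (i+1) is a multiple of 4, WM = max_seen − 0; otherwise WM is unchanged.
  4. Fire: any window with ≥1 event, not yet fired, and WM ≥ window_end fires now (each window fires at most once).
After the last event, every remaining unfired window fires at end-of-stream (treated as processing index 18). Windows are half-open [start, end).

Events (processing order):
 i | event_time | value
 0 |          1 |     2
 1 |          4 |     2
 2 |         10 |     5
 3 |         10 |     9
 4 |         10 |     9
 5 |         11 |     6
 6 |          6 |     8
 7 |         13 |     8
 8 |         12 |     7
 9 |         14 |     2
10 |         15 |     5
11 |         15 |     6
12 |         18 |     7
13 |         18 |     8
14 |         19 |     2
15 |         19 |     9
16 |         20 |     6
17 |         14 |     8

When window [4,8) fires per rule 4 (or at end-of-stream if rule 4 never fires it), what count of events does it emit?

i=0 t=1 v=2: → [0,4); WM=−∞
i=1 t=4 v=2: → [4,8); WM=−∞
i=2 t=10 v=5: → [8,12); WM=−∞
i=3 t=10 v=9: → [8,12); WM=10; [0,4) fires=1 [4,8) fires=1
i=4 t=10 v=9: → [8,12); WM=10
i=5 t=11 v=6: → [8,12); WM=10
i=6 t=6 v=8: → [4,8); WM=10
i=7 t=13 v=8: → [12,16); WM=13; [8,12) fires=4
i=8 t=12 v=7: → [12,16); WM=13
i=9 t=14 v=2: → [12,16); WM=13
i=10 t=15 v=5: → [12,16); WM=13
i=11 t=15 v=6: → [12,16); WM=15
i=12 t=18 v=7: → [16,20); WM=15
i=13 t=18 v=8: → [16,20); WM=15
i=14 t=19 v=2: → [16,20); WM=15
i=15 t=19 v=9: → [16,20); WM=19; [12,16) fires=5
i=16 t=20 v=6: → [20,24); WM=19
i=17 t=14 v=8: DROP (t<19-4); WM=19

1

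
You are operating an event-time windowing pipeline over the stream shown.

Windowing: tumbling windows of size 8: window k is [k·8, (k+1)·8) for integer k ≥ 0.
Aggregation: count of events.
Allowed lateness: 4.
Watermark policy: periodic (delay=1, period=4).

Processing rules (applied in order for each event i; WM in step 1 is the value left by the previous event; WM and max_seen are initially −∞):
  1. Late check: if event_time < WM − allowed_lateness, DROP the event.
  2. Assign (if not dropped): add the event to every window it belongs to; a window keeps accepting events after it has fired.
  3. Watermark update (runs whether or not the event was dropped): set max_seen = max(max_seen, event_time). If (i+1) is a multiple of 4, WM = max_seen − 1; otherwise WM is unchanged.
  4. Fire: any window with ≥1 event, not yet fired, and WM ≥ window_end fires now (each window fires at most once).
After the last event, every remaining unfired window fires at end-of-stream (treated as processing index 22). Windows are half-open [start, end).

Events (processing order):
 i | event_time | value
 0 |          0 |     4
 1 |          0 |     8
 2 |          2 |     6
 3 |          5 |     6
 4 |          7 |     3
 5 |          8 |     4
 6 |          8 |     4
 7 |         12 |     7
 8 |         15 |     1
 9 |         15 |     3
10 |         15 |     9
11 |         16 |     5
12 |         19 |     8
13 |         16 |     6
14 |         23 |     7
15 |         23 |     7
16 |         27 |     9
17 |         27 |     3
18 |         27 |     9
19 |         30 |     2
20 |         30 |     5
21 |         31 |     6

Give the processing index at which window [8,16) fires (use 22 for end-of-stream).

i=0 t=0 v=4: → [0,8); WM=−∞
i=1 t=0 v=8: → [0,8); WM=−∞
i=2 t=2 v=6: → [0,8); WM=−∞
i=3 t=5 v=6: → [0,8); WM=4
i=4 t=7 v=3: → [0,8); WM=4
i=5 t=8 v=4: → [8,16); WM=4
i=6 t=8 v=4: → [8,16); WM=4
i=7 t=12 v=7: → [8,16); WM=11; [0,8) fires=5
i=8 t=15 v=1: → [8,16); WM=11
i=9 t=15 v=3: → [8,16); WM=11
i=10 t=15 v=9: → [8,16); WM=11
i=11 t=16 v=5: → [16,24); WM=15
i=12 t=19 v=8: → [16,24); WM=15
i=13 t=16 v=6: → [16,24); WM=15
i=14 t=23 v=7: → [16,24); WM=15
i=15 t=23 v=7: → [16,24); WM=22; [8,16) fires=6
i=16 t=27 v=9: → [24,32); WM=22
i=17 t=27 v=3: → [24,32); WM=22
i=18 t=27 v=9: → [24,32); WM=22
i=19 t=30 v=2: → [24,32); WM=29; [16,24) fires=5
i=20 t=30 v=5: → [24,32); WM=29
i=21 t=31 v=6: → [24,32); WM=29

15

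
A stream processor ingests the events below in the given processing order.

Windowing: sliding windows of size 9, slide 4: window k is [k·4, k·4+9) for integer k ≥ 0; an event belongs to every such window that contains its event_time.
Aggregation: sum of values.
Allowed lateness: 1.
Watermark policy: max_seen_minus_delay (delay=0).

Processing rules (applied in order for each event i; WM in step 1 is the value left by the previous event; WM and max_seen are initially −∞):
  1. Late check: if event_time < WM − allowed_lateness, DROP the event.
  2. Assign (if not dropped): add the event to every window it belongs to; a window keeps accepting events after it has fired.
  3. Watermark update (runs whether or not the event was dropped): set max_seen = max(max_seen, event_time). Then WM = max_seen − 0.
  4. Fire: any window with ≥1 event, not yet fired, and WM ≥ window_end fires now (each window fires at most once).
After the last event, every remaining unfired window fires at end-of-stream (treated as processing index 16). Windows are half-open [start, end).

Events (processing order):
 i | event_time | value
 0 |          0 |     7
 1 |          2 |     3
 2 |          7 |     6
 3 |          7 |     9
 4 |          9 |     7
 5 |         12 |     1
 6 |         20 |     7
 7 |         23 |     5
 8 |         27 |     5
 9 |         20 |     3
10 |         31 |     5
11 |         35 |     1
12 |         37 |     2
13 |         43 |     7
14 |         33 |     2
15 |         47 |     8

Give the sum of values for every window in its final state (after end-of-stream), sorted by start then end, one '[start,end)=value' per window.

i=0 t=0 v=7: → [0,9); WM=0
i=1 t=2 v=3: → [0,9); WM=2
i=2 t=7 v=6: → [4,13),[0,9); WM=7
i=3 t=7 v=9: → [4,13),[0,9); WM=7
i=4 t=9 v=7: → [8,17),[4,13); WM=9; [0,9) fires=25
i=5 t=12 v=1: → [12,21),[8,17),[4,13); WM=12
i=6 t=20 v=7: → [20,29),[16,25),[12,21); WM=20; [4,13) fires=23 [8,17) fires=8
i=7 t=23 v=5: → [20,29),[16,25); WM=23; [12,21) fires=8
i=8 t=27 v=5: → [24,33),[20,29); WM=27; [16,25) fires=12
i=9 t=20 v=3: DROP (t<27-1); WM=27
i=10 t=31 v=5: → [28,37),[24,33); WM=31; [20,29) fires=17
i=11 t=35 v=1: → [32,41),[28,37); WM=35; [24,33) fires=10
i=12 t=37 v=2: → [36,45),[32,41); WM=37; [28,37) fires=6
i=13 t=43 v=7: → [40,49),[36,45); WM=43; [32,41) fires=3
i=14 t=33 v=2: DROP (t<43-1); WM=43
i=15 t=47 v=8: → [44,53),[40,49); WM=47; [36,45) fires=9

[0,9)=25 [4,13)=23 [8,17)=8 [12,21)=8 [16,25)=12 [20,29)=17 [24,33)=10 [28,37)=6 [32,41)=3 [36,45)=9 [40,49)=15 [44,53)=8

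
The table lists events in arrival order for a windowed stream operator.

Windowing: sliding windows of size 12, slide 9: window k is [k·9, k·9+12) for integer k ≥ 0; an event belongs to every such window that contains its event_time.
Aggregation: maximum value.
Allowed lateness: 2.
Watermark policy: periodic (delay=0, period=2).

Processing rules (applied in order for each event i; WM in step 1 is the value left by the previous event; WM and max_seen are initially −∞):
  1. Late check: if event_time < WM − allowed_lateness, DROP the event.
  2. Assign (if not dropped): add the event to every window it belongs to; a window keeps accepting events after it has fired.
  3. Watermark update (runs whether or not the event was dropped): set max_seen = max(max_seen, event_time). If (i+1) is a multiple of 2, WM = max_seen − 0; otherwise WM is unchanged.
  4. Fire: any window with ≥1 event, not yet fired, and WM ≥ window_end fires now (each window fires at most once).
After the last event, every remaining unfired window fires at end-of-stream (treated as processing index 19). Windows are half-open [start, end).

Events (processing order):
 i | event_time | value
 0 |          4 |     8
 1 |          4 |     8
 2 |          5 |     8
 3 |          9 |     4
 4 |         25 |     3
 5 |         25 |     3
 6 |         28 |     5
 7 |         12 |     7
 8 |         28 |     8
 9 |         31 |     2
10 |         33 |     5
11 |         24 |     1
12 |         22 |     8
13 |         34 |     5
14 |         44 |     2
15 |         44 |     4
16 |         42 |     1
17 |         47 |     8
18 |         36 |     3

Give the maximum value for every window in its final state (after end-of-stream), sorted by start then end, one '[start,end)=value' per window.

i=0 t=4 v=8: → [0,12); WM=−∞
i=1 t=4 v=8: → [0,12); WM=4
i=2 t=5 v=8: → [0,12); WM=4
i=3 t=9 v=4: → [9,21),[0,12); WM=9
i=4 t=25 v=3: → [18,30); WM=9
i=5 t=25 v=3: → [18,30); WM=25; [0,12) fires=8 [9,21) fires=4
i=6 t=28 v=5: → [27,39),[18,30); WM=25
i=7 t=12 v=7: DROP (t<25-2); WM=28
i=8 t=28 v=8: → [27,39),[18,30); WM=28
i=9 t=31 v=2: → [27,39); WM=31; [18,30) fires=8
i=10 t=33 v=5: → [27,39); WM=31
i=11 t=24 v=1: DROP (t<31-2); WM=33
i=12 t=22 v=8: DROP (t<33-2); WM=33
i=13 t=34 v=5: → [27,39); WM=34
i=14 t=44 v=2: → [36,48); WM=34
i=15 t=44 v=4: → [36,48); WM=44; [27,39) fires=8
i=16 t=42 v=1: → [36,48); WM=44
i=17 t=47 v=8: → [45,57),[36,48); WM=47
i=18 t=36 v=3: DROP (t<47-2); WM=47

[0,12)=8 [9,21)=4 [18,30)=8 [27,39)=8 [36,48)=8 [45,57)=8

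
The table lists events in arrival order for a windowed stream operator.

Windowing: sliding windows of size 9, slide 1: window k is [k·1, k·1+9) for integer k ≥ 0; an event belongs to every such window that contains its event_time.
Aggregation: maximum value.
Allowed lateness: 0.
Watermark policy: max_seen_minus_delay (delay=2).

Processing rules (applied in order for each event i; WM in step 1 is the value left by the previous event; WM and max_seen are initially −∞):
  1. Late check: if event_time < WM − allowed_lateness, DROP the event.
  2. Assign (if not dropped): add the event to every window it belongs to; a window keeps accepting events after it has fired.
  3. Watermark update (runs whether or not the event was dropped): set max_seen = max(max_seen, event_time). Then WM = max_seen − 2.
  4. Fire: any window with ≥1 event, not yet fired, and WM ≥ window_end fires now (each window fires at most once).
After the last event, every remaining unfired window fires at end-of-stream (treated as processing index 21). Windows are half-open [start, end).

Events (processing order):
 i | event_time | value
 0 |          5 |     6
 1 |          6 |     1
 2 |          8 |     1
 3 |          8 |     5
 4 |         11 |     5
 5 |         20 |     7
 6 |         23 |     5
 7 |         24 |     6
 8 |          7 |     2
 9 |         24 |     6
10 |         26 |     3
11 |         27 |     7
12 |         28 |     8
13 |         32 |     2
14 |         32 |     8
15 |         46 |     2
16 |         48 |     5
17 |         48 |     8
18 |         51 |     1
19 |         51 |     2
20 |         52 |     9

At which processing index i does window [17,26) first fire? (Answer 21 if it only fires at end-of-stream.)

12

i=0 t=5 v=6: → [5,14),[4,13),[3,12),[2,11),[1,10),[0,9); WM=3
i=1 t=6 v=1: → [6,15),[5,14),[4,13),[3,12),[2,11),[1,10),[0,9); WM=4
i=2 t=8 v=1: → [8,17),[7,16),[6,15),[5,14),[4,13),[3,12),[2,11),[1,10),[0,9); WM=6
i=3 t=8 v=5: → [8,17),[7,16),[6,15),[5,14),[4,13),[3,12),[2,11),[1,10),[0,9); WM=6
i=4 t=11 v=5: → [11,20),[10,19),[9,18),[8,17),[7,16),[6,15),[5,14),[4,13),[3,12); WM=9; [0,9) fires=6
i=5 t=20 v=7: → [20,29),[19,28),[18,27),[17,26),[16,25),[15,24),[14,23),[13,22),[12,21); WM=18; [1,10) fires=6 [2,11) fires=6 [3,12) fires=6 [4,13) fires=6 [5,14) fires=6 [6,15) fires=5 [7,16) fires=5 [8,17) fires=5 [9,18) fires=5
i=6 t=23 v=5: → [23,32),[22,31),[21,30),[20,29),[19,28),[18,27),[17,26),[16,25),[15,24); WM=21; [10,19) fires=5 [11,20) fires=5 [12,21) fires=7
i=7 t=24 v=6: → [24,33),[23,32),[22,31),[21,30),[20,29),[19,28),[18,27),[17,26),[16,25); WM=22; [13,22) fires=7
i=8 t=7 v=2: DROP (t<22-0); WM=22
i=9 t=24 v=6: → [24,33),[23,32),[22,31),[21,30),[20,29),[19,28),[18,27),[17,26),[16,25); WM=22
i=10 t=26 v=3: → [26,35),[25,34),[24,33),[23,32),[22,31),[21,30),[20,29),[19,28),[18,27); WM=24; [14,23) fires=7 [15,24) fires=7
i=11 t=27 v=7: → [27,36),[26,35),[25,34),[24,33),[23,32),[22,31),[21,30),[20,29),[19,28); WM=25; [16,25) fires=7
i=12 t=28 v=8: → [28,37),[27,36),[26,35),[25,34),[24,33),[23,32),[22,31),[21,30),[20,29); WM=26; [17,26) fires=7
i=13 t=32 v=2: → [32,41),[31,40),[30,39),[29,38),[28,37),[27,36),[26,35),[25,34),[24,33); WM=30; [18,27) fires=7 [19,28) fires=7 [20,29) fires=8 [21,30) fires=8
i=14 t=32 v=8: → [32,41),[31,40),[30,39),[29,38),[28,37),[27,36),[26,35),[25,34),[24,33); WM=30
i=15 t=46 v=2: → [46,55),[45,54),[44,53),[43,52),[42,51),[41,50),[40,49),[39,48),[38,47); WM=44; [22,31) fires=8 [23,32) fires=8 [24,33) fires=8 [25,34) fires=8 [26,35) fires=8 [27,36) fires=8 [28,37) fires=8 [29,38) fires=8 [30,39) fires=8 [31,40) fires=8 [32,41) fires=8
i=16 t=48 v=5: → [48,57),[47,56),[46,55),[45,54),[44,53),[43,52),[42,51),[41,50),[40,49); WM=46
i=17 t=48 v=8: → [48,57),[47,56),[46,55),[45,54),[44,53),[43,52),[42,51),[41,50),[40,49); WM=46
i=18 t=51 v=1: → [51,60),[50,59),[49,58),[48,57),[47,56),[46,55),[45,54),[44,53),[43,52); WM=49; [38,47) fires=2 [39,48) fires=2 [40,49) fires=8
i=19 t=51 v=2: → [51,60),[50,59),[49,58),[48,57),[47,56),[46,55),[45,54),[44,53),[43,52); WM=49
i=20 t=52 v=9: → [52,61),[51,60),[50,59),[49,58),[48,57),[47,56),[46,55),[45,54),[44,53); WM=50; [41,50) fires=8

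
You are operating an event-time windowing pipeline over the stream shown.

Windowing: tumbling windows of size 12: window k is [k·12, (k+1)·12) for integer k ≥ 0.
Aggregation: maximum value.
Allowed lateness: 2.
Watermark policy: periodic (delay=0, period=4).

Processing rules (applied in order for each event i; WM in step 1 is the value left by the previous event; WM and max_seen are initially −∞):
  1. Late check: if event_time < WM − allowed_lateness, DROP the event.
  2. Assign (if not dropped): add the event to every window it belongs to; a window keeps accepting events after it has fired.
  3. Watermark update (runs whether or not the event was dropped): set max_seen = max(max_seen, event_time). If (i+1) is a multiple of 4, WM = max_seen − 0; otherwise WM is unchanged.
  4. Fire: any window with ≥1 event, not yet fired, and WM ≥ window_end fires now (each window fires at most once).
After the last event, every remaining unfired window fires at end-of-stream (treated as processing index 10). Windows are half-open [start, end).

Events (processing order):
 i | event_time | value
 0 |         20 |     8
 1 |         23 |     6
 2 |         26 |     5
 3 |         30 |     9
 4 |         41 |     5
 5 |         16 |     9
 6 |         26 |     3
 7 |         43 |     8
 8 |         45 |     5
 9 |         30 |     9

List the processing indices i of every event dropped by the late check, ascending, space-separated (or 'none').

i=0 t=20 v=8: → [12,24); WM=−∞
i=1 t=23 v=6: → [12,24); WM=−∞
i=2 t=26 v=5: → [24,36); WM=−∞
i=3 t=30 v=9: → [24,36); WM=30; [12,24) fires=8
i=4 t=41 v=5: → [36,48); WM=30
i=5 t=16 v=9: DROP (t<30-2); WM=30
i=6 t=26 v=3: DROP (t<30-2); WM=30
i=7 t=43 v=8: → [36,48); WM=43; [24,36) fires=9
i=8 t=45 v=5: → [36,48); WM=43
i=9 t=30 v=9: DROP (t<43-2); WM=43

5 6 9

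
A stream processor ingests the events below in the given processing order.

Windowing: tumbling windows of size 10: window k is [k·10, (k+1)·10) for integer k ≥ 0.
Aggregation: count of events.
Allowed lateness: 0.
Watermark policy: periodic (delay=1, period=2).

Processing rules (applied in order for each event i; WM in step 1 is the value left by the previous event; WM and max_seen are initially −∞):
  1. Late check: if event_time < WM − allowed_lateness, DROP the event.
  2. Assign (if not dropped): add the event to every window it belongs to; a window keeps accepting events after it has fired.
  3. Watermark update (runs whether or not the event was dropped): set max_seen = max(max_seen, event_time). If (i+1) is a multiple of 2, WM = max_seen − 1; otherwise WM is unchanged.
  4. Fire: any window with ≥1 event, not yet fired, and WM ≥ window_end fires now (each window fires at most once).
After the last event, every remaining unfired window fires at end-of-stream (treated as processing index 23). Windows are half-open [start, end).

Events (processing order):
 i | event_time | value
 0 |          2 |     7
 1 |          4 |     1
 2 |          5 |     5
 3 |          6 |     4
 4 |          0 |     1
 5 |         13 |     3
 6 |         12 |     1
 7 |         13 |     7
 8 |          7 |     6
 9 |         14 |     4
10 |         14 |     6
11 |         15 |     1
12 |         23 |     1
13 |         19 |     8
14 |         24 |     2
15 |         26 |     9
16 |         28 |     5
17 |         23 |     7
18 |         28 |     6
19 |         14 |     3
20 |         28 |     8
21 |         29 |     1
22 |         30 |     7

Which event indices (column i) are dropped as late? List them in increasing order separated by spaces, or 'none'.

4 8 17 19

i=0 t=2 v=7: → [0,10); WM=−∞
i=1 t=4 v=1: → [0,10); WM=3
i=2 t=5 v=5: → [0,10); WM=3
i=3 t=6 v=4: → [0,10); WM=5
i=4 t=0 v=1: DROP (t<5-0); WM=5
i=5 t=13 v=3: → [10,20); WM=12; [0,10) fires=4
i=6 t=12 v=1: → [10,20); WM=12
i=7 t=13 v=7: → [10,20); WM=12
i=8 t=7 v=6: DROP (t<12-0); WM=12
i=9 t=14 v=4: → [10,20); WM=13
i=10 t=14 v=6: → [10,20); WM=13
i=11 t=15 v=1: → [10,20); WM=14
i=12 t=23 v=1: → [20,30); WM=14
i=13 t=19 v=8: → [10,20); WM=22; [10,20) fires=7
i=14 t=24 v=2: → [20,30); WM=22
i=15 t=26 v=9: → [20,30); WM=25
i=16 t=28 v=5: → [20,30); WM=25
i=17 t=23 v=7: DROP (t<25-0); WM=27
i=18 t=28 v=6: → [20,30); WM=27
i=19 t=14 v=3: DROP (t<27-0); WM=27
i=20 t=28 v=8: → [20,30); WM=27
i=21 t=29 v=1: → [20,30); WM=28
i=22 t=30 v=7: → [30,40); WM=28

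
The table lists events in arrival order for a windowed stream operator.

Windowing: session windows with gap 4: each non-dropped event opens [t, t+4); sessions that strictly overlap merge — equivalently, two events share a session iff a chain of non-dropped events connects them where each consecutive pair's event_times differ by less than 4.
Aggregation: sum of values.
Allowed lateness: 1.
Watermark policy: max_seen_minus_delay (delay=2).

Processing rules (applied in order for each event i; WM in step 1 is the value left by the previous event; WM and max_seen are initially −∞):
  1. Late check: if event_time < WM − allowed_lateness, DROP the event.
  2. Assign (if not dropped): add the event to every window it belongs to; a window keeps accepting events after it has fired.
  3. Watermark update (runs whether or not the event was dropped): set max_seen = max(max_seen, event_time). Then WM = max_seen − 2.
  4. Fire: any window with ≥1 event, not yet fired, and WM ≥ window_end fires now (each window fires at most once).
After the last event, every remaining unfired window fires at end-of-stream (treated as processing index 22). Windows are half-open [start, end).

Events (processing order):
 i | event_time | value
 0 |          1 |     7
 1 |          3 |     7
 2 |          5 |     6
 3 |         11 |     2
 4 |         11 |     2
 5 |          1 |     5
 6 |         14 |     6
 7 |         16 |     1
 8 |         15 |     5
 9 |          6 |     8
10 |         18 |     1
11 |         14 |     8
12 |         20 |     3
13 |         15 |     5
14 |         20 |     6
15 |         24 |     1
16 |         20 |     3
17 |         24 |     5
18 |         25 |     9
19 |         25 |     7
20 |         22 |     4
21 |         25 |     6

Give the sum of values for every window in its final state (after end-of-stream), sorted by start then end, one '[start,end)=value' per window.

[1,9)=20 [11,29)=58

i=0 t=1 v=7: → [1,5); WM=-1
i=1 t=3 v=7: → [1,7); WM=1
i=2 t=5 v=6: → [1,9); WM=3
i=3 t=11 v=2: → [11,15); WM=9
i=4 t=11 v=2: → [11,15); WM=9
i=5 t=1 v=5: DROP (t<9-1); WM=9
i=6 t=14 v=6: → [11,18); WM=12
i=7 t=16 v=1: → [11,20); WM=14
i=8 t=15 v=5: → [11,20); WM=14
i=9 t=6 v=8: DROP (t<14-1); WM=14
i=10 t=18 v=1: → [11,22); WM=16
i=11 t=14 v=8: DROP (t<16-1); WM=16
i=12 t=20 v=3: → [11,24); WM=18
i=13 t=15 v=5: DROP (t<18-1); WM=18
i=14 t=20 v=6: → [11,24); WM=18
i=15 t=24 v=1: → [24,28); WM=22
i=16 t=20 v=3: DROP (t<22-1); WM=22
i=17 t=24 v=5: → [24,28); WM=22
i=18 t=25 v=9: → [24,29); WM=23
i=19 t=25 v=7: → [24,29); WM=23
i=20 t=22 v=4: → [11,29); WM=23
i=21 t=25 v=6: → [11,29); WM=23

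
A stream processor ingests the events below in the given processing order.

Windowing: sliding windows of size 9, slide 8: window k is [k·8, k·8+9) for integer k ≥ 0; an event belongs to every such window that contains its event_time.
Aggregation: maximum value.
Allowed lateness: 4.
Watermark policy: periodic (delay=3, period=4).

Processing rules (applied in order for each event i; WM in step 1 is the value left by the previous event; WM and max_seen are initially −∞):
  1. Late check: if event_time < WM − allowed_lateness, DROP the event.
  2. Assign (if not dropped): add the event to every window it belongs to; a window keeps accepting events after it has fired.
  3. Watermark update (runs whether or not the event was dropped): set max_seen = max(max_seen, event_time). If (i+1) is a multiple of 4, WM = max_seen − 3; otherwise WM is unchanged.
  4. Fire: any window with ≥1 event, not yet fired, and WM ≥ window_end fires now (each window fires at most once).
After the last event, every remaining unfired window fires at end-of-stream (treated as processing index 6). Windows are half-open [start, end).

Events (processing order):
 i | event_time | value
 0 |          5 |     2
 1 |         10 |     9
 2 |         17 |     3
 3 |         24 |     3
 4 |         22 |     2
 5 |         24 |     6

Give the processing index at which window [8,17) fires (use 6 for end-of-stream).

i=0 t=5 v=2: → [0,9); WM=−∞
i=1 t=10 v=9: → [8,17); WM=−∞
i=2 t=17 v=3: → [16,25); WM=−∞
i=3 t=24 v=3: → [24,33),[16,25); WM=21; [0,9) fires=2 [8,17) fires=9
i=4 t=22 v=2: → [16,25); WM=21
i=5 t=24 v=6: → [24,33),[16,25); WM=21

3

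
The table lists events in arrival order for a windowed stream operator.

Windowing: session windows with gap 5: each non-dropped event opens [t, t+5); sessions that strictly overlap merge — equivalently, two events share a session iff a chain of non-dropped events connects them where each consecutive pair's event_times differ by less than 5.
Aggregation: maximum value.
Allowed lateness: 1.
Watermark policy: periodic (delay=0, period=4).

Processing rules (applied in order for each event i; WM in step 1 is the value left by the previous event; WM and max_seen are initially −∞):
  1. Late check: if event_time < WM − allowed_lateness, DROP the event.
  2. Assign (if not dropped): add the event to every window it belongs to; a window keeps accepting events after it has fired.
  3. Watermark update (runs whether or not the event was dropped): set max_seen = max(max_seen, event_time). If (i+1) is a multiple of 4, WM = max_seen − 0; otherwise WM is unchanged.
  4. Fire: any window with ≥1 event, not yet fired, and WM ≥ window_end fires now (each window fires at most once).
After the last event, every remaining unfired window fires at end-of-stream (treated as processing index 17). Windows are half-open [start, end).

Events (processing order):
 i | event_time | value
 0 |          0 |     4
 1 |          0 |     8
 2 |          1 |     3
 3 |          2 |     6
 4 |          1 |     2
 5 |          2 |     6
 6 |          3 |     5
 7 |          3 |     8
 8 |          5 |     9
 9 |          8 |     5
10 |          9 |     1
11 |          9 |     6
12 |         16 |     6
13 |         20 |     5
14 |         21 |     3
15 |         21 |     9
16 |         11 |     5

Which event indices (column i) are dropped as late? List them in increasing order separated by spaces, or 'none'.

i=0 t=0 v=4: → [0,5); WM=−∞
i=1 t=0 v=8: → [0,5); WM=−∞
i=2 t=1 v=3: → [0,6); WM=−∞
i=3 t=2 v=6: → [0,7); WM=2
i=4 t=1 v=2: → [0,7); WM=2
i=5 t=2 v=6: → [0,7); WM=2
i=6 t=3 v=5: → [0,8); WM=2
i=7 t=3 v=8: → [0,8); WM=3
i=8 t=5 v=9: → [0,10); WM=3
i=9 t=8 v=5: → [0,13); WM=3
i=10 t=9 v=1: → [0,14); WM=3
i=11 t=9 v=6: → [0,14); WM=9
i=12 t=16 v=6: → [16,21); WM=9
i=13 t=20 v=5: → [16,25); WM=9
i=14 t=21 v=3: → [16,26); WM=9
i=15 t=21 v=9: → [16,26); WM=21
i=16 t=11 v=5: DROP (t<21-1); WM=21

16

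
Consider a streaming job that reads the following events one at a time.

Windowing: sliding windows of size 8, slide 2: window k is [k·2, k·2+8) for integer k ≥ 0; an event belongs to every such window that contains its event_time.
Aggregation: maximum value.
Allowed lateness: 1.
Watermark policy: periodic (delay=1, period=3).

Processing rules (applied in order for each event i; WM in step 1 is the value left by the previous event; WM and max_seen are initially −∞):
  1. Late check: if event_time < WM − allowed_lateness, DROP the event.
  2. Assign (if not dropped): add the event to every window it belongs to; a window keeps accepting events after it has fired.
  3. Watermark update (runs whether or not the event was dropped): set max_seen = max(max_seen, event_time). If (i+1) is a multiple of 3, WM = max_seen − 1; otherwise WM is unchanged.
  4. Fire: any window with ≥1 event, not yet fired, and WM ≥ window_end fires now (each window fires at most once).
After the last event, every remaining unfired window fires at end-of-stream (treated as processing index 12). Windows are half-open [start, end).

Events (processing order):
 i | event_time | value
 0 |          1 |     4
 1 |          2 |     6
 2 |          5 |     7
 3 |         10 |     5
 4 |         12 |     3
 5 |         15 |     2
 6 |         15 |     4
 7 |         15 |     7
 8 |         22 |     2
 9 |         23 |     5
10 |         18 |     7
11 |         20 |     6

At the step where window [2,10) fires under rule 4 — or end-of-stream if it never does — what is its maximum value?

i=0 t=1 v=4: → [0,8); WM=−∞
i=1 t=2 v=6: → [2,10),[0,8); WM=−∞
i=2 t=5 v=7: → [4,12),[2,10),[0,8); WM=4
i=3 t=10 v=5: → [10,18),[8,16),[6,14),[4,12); WM=4
i=4 t=12 v=3: → [12,20),[10,18),[8,16),[6,14); WM=4
i=5 t=15 v=2: → [14,22),[12,20),[10,18),[8,16); WM=14; [0,8) fires=7 [2,10) fires=7 [4,12) fires=7 [6,14) fires=5
i=6 t=15 v=4: → [14,22),[12,20),[10,18),[8,16); WM=14
i=7 t=15 v=7: → [14,22),[12,20),[10,18),[8,16); WM=14
i=8 t=22 v=2: → [22,30),[20,28),[18,26),[16,24); WM=21; [8,16) fires=7 [10,18) fires=7 [12,20) fires=7
i=9 t=23 v=5: → [22,30),[20,28),[18,26),[16,24); WM=21
i=10 t=18 v=7: DROP (t<21-1); WM=21
i=11 t=20 v=6: → [20,28),[18,26),[16,24),[14,22); WM=22; [14,22) fires=7

7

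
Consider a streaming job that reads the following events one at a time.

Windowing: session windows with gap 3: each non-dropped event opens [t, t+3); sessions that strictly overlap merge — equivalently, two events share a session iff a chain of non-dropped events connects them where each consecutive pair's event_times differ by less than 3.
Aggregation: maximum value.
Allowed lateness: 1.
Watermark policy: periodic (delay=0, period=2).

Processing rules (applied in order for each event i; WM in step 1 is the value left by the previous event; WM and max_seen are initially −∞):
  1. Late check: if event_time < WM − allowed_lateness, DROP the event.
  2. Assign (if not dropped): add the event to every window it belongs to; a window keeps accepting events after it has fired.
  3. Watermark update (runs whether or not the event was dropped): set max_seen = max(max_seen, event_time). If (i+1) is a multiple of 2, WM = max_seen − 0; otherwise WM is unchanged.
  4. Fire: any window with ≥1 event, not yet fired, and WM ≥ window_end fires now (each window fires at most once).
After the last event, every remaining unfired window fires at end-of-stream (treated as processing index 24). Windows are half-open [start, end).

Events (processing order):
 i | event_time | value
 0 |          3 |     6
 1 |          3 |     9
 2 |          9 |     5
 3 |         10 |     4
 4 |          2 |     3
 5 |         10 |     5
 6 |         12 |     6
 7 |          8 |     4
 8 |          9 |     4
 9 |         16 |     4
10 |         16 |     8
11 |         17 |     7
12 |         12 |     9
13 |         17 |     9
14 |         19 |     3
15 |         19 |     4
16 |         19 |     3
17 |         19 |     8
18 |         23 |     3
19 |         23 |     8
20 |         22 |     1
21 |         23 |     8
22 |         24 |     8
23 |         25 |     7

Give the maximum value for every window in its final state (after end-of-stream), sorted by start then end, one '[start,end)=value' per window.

[3,6)=9 [9,15)=6 [16,22)=9 [22,28)=8

i=0 t=3 v=6: → [3,6); WM=−∞
i=1 t=3 v=9: → [3,6); WM=3
i=2 t=9 v=5: → [9,12); WM=3
i=3 t=10 v=4: → [9,13); WM=10
i=4 t=2 v=3: DROP (t<10-1); WM=10
i=5 t=10 v=5: → [9,13); WM=10
i=6 t=12 v=6: → [9,15); WM=10
i=7 t=8 v=4: DROP (t<10-1); WM=12
i=8 t=9 v=4: DROP (t<12-1); WM=12
i=9 t=16 v=4: → [16,19); WM=16
i=10 t=16 v=8: → [16,19); WM=16
i=11 t=17 v=7: → [16,20); WM=17
i=12 t=12 v=9: DROP (t<17-1); WM=17
i=13 t=17 v=9: → [16,20); WM=17
i=14 t=19 v=3: → [16,22); WM=17
i=15 t=19 v=4: → [16,22); WM=19
i=16 t=19 v=3: → [16,22); WM=19
i=17 t=19 v=8: → [16,22); WM=19
i=18 t=23 v=3: → [23,26); WM=19
i=19 t=23 v=8: → [23,26); WM=23
i=20 t=22 v=1: → [22,26); WM=23
i=21 t=23 v=8: → [22,26); WM=23
i=22 t=24 v=8: → [22,27); WM=23
i=23 t=25 v=7: → [22,28); WM=25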